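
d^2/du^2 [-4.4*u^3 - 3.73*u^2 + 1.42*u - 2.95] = -26.4*u - 7.46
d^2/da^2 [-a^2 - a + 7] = -2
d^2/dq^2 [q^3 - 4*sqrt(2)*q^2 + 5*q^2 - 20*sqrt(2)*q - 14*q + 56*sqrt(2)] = 6*q - 8*sqrt(2) + 10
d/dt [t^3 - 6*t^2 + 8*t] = 3*t^2 - 12*t + 8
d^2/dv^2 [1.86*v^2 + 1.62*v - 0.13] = 3.72000000000000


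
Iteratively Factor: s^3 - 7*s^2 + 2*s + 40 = (s - 4)*(s^2 - 3*s - 10) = (s - 4)*(s + 2)*(s - 5)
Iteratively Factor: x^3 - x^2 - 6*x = (x + 2)*(x^2 - 3*x) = x*(x + 2)*(x - 3)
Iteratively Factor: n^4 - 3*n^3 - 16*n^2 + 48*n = (n - 4)*(n^3 + n^2 - 12*n) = (n - 4)*(n + 4)*(n^2 - 3*n) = n*(n - 4)*(n + 4)*(n - 3)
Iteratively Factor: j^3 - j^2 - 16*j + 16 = (j + 4)*(j^2 - 5*j + 4) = (j - 1)*(j + 4)*(j - 4)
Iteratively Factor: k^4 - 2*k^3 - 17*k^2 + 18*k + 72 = (k + 2)*(k^3 - 4*k^2 - 9*k + 36) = (k + 2)*(k + 3)*(k^2 - 7*k + 12) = (k - 4)*(k + 2)*(k + 3)*(k - 3)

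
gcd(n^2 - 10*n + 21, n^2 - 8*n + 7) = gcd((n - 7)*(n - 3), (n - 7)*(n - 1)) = n - 7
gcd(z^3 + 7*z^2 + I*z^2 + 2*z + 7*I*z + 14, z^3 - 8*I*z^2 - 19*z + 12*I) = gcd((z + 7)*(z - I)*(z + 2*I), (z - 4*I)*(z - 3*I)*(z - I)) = z - I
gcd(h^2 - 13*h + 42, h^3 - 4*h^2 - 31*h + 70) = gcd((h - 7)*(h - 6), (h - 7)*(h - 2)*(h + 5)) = h - 7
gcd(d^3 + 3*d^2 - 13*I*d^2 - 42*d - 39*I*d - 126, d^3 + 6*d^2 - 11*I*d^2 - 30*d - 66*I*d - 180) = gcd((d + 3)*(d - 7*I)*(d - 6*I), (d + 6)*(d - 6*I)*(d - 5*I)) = d - 6*I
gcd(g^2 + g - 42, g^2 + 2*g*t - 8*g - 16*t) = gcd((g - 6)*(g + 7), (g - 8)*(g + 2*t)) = 1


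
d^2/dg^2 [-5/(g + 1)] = -10/(g + 1)^3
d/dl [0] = 0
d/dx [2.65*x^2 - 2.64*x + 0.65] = 5.3*x - 2.64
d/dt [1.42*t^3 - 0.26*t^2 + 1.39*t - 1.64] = 4.26*t^2 - 0.52*t + 1.39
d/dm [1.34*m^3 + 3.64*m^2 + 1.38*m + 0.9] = 4.02*m^2 + 7.28*m + 1.38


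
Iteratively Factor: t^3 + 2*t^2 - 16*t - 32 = (t + 4)*(t^2 - 2*t - 8) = (t + 2)*(t + 4)*(t - 4)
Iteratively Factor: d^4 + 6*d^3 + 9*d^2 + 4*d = (d)*(d^3 + 6*d^2 + 9*d + 4) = d*(d + 1)*(d^2 + 5*d + 4) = d*(d + 1)^2*(d + 4)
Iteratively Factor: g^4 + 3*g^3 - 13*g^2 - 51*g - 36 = (g + 1)*(g^3 + 2*g^2 - 15*g - 36) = (g + 1)*(g + 3)*(g^2 - g - 12) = (g + 1)*(g + 3)^2*(g - 4)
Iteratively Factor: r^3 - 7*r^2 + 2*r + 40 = (r + 2)*(r^2 - 9*r + 20) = (r - 4)*(r + 2)*(r - 5)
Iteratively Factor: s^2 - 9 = (s + 3)*(s - 3)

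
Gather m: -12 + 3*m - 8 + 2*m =5*m - 20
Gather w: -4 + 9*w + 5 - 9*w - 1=0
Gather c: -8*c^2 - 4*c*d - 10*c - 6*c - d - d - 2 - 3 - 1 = -8*c^2 + c*(-4*d - 16) - 2*d - 6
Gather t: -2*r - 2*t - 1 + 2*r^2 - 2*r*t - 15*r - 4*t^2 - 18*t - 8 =2*r^2 - 17*r - 4*t^2 + t*(-2*r - 20) - 9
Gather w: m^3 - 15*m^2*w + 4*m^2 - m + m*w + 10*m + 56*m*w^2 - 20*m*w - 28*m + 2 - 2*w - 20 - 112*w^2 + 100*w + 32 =m^3 + 4*m^2 - 19*m + w^2*(56*m - 112) + w*(-15*m^2 - 19*m + 98) + 14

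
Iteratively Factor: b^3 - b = (b)*(b^2 - 1) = b*(b + 1)*(b - 1)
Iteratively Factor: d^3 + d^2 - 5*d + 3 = (d - 1)*(d^2 + 2*d - 3) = (d - 1)*(d + 3)*(d - 1)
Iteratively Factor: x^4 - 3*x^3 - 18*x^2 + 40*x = (x + 4)*(x^3 - 7*x^2 + 10*x) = (x - 5)*(x + 4)*(x^2 - 2*x) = x*(x - 5)*(x + 4)*(x - 2)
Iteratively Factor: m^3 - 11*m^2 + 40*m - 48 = (m - 4)*(m^2 - 7*m + 12) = (m - 4)*(m - 3)*(m - 4)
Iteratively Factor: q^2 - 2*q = (q)*(q - 2)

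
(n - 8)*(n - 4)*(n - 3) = n^3 - 15*n^2 + 68*n - 96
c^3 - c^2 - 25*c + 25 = (c - 5)*(c - 1)*(c + 5)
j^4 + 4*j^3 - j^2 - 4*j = j*(j - 1)*(j + 1)*(j + 4)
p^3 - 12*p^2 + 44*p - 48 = (p - 6)*(p - 4)*(p - 2)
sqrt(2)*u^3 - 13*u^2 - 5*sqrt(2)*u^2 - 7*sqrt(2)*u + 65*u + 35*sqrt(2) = (u - 5)*(u - 7*sqrt(2))*(sqrt(2)*u + 1)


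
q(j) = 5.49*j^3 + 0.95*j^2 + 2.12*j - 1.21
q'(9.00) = 1353.29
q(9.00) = 4097.03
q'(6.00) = 606.44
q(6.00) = 1231.55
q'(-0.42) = 4.23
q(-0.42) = -2.34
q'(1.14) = 25.69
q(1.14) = 10.58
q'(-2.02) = 65.49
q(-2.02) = -46.87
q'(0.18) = 3.00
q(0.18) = -0.77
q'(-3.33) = 178.43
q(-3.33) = -200.46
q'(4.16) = 295.05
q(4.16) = 419.28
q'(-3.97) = 254.16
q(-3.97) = -338.17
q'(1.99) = 71.12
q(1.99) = 50.04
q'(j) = 16.47*j^2 + 1.9*j + 2.12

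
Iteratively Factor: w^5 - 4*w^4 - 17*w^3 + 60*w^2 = (w - 3)*(w^4 - w^3 - 20*w^2) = (w - 3)*(w + 4)*(w^3 - 5*w^2) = w*(w - 3)*(w + 4)*(w^2 - 5*w) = w^2*(w - 3)*(w + 4)*(w - 5)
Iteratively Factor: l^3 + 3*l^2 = (l)*(l^2 + 3*l) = l^2*(l + 3)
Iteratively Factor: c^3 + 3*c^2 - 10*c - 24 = (c - 3)*(c^2 + 6*c + 8) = (c - 3)*(c + 4)*(c + 2)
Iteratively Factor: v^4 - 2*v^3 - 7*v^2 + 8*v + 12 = (v + 1)*(v^3 - 3*v^2 - 4*v + 12) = (v - 3)*(v + 1)*(v^2 - 4) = (v - 3)*(v - 2)*(v + 1)*(v + 2)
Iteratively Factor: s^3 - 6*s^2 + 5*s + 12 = (s + 1)*(s^2 - 7*s + 12) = (s - 3)*(s + 1)*(s - 4)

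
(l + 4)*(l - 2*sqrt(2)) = l^2 - 2*sqrt(2)*l + 4*l - 8*sqrt(2)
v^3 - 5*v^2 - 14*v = v*(v - 7)*(v + 2)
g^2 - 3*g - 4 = (g - 4)*(g + 1)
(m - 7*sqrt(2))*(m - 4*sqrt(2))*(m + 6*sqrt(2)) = m^3 - 5*sqrt(2)*m^2 - 76*m + 336*sqrt(2)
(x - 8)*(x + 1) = x^2 - 7*x - 8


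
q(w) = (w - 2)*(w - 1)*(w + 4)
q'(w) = (w - 2)*(w - 1) + (w - 2)*(w + 4) + (w - 1)*(w + 4) = 3*w^2 + 2*w - 10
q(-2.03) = 24.06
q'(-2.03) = -1.70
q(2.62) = 6.65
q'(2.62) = 15.83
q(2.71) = 8.15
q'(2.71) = 17.45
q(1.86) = -0.71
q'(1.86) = 4.10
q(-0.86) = 16.70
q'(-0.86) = -9.50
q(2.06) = 0.39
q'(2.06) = 6.85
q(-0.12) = 9.21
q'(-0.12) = -10.20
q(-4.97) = -40.36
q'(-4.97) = 54.16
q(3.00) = 14.00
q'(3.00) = 23.00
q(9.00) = 728.00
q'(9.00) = 251.00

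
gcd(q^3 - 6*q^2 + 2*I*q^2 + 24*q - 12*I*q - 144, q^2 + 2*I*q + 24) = q^2 + 2*I*q + 24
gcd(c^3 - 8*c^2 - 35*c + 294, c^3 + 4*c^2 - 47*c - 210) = c^2 - c - 42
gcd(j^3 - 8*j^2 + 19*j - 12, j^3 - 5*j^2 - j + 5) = j - 1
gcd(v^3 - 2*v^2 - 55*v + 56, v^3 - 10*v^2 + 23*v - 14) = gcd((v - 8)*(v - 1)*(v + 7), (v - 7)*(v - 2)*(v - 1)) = v - 1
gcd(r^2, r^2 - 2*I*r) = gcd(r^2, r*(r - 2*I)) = r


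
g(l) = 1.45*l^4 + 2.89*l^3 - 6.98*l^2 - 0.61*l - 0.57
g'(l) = 5.8*l^3 + 8.67*l^2 - 13.96*l - 0.61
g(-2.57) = -30.91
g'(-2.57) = -5.92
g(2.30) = 36.84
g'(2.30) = 83.71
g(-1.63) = -20.40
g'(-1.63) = 20.06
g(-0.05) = -0.56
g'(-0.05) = 0.11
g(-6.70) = 1742.89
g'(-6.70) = -1262.31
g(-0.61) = -3.25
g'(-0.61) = 9.82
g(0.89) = -3.69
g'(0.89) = -2.08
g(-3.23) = -10.98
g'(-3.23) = -60.52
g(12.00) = 34048.11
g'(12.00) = 11102.75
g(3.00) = 130.26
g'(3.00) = 192.14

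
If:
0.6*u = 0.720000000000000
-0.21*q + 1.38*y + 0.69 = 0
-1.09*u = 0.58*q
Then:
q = -2.26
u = 1.20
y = -0.84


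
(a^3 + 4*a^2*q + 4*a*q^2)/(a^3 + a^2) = (a^2 + 4*a*q + 4*q^2)/(a*(a + 1))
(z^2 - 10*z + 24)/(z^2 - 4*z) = (z - 6)/z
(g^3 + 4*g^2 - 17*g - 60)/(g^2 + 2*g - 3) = (g^2 + g - 20)/(g - 1)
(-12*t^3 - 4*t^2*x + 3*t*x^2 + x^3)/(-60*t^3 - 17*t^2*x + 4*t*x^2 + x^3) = (-4*t^2 + x^2)/(-20*t^2 + t*x + x^2)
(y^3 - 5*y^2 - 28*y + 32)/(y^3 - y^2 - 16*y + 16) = (y - 8)/(y - 4)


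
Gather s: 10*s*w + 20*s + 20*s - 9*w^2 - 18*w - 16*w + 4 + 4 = s*(10*w + 40) - 9*w^2 - 34*w + 8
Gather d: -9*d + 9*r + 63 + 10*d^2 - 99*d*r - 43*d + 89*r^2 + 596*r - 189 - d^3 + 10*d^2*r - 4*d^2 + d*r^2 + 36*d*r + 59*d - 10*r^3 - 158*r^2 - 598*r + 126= -d^3 + d^2*(10*r + 6) + d*(r^2 - 63*r + 7) - 10*r^3 - 69*r^2 + 7*r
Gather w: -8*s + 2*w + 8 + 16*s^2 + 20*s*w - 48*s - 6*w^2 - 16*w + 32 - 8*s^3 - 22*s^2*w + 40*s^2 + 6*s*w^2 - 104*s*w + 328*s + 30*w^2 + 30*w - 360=-8*s^3 + 56*s^2 + 272*s + w^2*(6*s + 24) + w*(-22*s^2 - 84*s + 16) - 320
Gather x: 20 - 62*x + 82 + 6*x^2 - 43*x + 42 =6*x^2 - 105*x + 144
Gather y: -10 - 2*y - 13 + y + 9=-y - 14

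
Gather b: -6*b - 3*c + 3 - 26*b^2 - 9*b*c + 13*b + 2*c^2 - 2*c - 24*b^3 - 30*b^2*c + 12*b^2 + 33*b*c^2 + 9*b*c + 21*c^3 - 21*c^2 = -24*b^3 + b^2*(-30*c - 14) + b*(33*c^2 + 7) + 21*c^3 - 19*c^2 - 5*c + 3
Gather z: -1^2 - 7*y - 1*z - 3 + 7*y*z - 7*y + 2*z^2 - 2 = -14*y + 2*z^2 + z*(7*y - 1) - 6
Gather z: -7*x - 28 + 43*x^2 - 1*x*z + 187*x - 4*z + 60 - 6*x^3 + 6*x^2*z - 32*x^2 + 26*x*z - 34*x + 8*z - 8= -6*x^3 + 11*x^2 + 146*x + z*(6*x^2 + 25*x + 4) + 24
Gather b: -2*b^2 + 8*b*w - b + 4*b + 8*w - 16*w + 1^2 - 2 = -2*b^2 + b*(8*w + 3) - 8*w - 1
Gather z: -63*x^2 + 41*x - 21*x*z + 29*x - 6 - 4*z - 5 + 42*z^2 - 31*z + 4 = -63*x^2 + 70*x + 42*z^2 + z*(-21*x - 35) - 7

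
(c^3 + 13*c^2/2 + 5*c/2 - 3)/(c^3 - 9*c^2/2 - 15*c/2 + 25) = (2*c^3 + 13*c^2 + 5*c - 6)/(2*c^3 - 9*c^2 - 15*c + 50)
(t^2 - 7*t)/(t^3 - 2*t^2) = (t - 7)/(t*(t - 2))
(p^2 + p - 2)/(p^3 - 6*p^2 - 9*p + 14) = 1/(p - 7)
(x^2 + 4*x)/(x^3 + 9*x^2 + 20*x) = 1/(x + 5)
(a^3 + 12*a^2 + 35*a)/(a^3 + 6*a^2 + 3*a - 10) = a*(a + 7)/(a^2 + a - 2)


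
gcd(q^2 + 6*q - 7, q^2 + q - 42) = q + 7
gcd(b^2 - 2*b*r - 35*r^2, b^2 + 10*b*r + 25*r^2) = b + 5*r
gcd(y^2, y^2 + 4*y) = y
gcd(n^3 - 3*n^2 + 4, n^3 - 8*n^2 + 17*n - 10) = n - 2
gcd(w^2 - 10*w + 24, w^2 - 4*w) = w - 4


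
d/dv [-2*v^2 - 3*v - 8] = -4*v - 3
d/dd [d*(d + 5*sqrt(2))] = 2*d + 5*sqrt(2)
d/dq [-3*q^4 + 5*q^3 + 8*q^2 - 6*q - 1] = -12*q^3 + 15*q^2 + 16*q - 6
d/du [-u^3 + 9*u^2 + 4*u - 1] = -3*u^2 + 18*u + 4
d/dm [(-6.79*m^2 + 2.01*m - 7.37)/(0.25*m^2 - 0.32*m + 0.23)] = (1.6703*m^2 + 0.561599999999999*m - 1.8961)/(0.0625*m^4 - 0.16*m^3 + 0.2174*m^2 - 0.1472*m + 0.0529)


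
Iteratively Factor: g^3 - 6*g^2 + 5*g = (g)*(g^2 - 6*g + 5) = g*(g - 5)*(g - 1)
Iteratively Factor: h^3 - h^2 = (h)*(h^2 - h) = h*(h - 1)*(h)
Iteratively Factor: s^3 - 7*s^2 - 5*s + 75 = (s - 5)*(s^2 - 2*s - 15) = (s - 5)^2*(s + 3)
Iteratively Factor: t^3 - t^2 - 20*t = (t)*(t^2 - t - 20) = t*(t + 4)*(t - 5)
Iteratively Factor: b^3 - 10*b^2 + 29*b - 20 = (b - 5)*(b^2 - 5*b + 4) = (b - 5)*(b - 1)*(b - 4)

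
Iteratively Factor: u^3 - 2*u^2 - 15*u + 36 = (u - 3)*(u^2 + u - 12) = (u - 3)*(u + 4)*(u - 3)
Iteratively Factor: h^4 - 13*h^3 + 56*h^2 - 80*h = (h - 4)*(h^3 - 9*h^2 + 20*h) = h*(h - 4)*(h^2 - 9*h + 20) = h*(h - 5)*(h - 4)*(h - 4)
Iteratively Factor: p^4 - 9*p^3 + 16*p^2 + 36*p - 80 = (p + 2)*(p^3 - 11*p^2 + 38*p - 40) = (p - 4)*(p + 2)*(p^2 - 7*p + 10) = (p - 4)*(p - 2)*(p + 2)*(p - 5)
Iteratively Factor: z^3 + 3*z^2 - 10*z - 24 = (z - 3)*(z^2 + 6*z + 8) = (z - 3)*(z + 4)*(z + 2)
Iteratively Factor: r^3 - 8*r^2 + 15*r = (r)*(r^2 - 8*r + 15) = r*(r - 3)*(r - 5)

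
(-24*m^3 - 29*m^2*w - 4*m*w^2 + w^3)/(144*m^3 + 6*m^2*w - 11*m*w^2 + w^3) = (m + w)/(-6*m + w)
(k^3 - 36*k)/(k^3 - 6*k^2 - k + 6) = k*(k + 6)/(k^2 - 1)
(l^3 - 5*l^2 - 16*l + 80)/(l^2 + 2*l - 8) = (l^2 - 9*l + 20)/(l - 2)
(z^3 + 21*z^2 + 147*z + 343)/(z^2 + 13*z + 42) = (z^2 + 14*z + 49)/(z + 6)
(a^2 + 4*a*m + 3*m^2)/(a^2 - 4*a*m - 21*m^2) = (a + m)/(a - 7*m)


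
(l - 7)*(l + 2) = l^2 - 5*l - 14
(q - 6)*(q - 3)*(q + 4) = q^3 - 5*q^2 - 18*q + 72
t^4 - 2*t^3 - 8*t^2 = t^2*(t - 4)*(t + 2)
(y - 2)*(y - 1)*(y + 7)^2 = y^4 + 11*y^3 + 9*y^2 - 119*y + 98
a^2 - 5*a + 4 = (a - 4)*(a - 1)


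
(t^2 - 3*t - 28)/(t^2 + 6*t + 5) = (t^2 - 3*t - 28)/(t^2 + 6*t + 5)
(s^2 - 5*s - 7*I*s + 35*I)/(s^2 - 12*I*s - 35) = (s - 5)/(s - 5*I)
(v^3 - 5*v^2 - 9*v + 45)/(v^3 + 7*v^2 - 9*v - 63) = (v - 5)/(v + 7)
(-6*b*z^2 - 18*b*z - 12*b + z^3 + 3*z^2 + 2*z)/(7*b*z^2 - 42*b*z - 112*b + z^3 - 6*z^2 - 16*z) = (-6*b*z - 6*b + z^2 + z)/(7*b*z - 56*b + z^2 - 8*z)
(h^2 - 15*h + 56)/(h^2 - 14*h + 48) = (h - 7)/(h - 6)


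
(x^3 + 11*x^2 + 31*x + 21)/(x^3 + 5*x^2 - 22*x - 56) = (x^2 + 4*x + 3)/(x^2 - 2*x - 8)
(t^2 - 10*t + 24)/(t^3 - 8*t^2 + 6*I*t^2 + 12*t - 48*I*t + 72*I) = (t - 4)/(t^2 + t*(-2 + 6*I) - 12*I)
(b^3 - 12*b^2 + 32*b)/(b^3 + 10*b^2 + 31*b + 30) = b*(b^2 - 12*b + 32)/(b^3 + 10*b^2 + 31*b + 30)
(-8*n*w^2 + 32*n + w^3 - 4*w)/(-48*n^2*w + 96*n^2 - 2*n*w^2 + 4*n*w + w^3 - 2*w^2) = (w + 2)/(6*n + w)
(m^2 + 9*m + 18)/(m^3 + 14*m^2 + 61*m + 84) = (m + 6)/(m^2 + 11*m + 28)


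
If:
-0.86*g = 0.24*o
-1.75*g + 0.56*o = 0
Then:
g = 0.00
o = 0.00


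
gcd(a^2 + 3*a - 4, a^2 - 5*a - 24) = 1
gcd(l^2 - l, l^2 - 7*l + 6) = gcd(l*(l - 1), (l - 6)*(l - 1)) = l - 1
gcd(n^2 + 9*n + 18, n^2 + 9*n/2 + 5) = 1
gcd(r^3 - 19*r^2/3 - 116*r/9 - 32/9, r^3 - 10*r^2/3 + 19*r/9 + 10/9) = r + 1/3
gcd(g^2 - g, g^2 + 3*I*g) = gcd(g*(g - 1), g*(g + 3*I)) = g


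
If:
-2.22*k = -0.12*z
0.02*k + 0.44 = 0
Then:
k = -22.00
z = -407.00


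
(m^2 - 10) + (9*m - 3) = m^2 + 9*m - 13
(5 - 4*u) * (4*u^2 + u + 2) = -16*u^3 + 16*u^2 - 3*u + 10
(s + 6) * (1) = s + 6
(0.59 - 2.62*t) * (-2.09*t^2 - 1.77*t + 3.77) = 5.4758*t^3 + 3.4043*t^2 - 10.9217*t + 2.2243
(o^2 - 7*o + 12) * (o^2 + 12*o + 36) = o^4 + 5*o^3 - 36*o^2 - 108*o + 432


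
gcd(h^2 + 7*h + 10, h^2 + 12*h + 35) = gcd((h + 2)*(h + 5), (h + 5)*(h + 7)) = h + 5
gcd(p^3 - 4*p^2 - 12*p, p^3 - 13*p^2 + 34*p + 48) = p - 6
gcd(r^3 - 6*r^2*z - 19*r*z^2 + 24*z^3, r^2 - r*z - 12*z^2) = r + 3*z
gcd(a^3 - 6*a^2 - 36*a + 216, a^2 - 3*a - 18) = a - 6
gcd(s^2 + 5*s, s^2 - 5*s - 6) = 1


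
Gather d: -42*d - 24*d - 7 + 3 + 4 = -66*d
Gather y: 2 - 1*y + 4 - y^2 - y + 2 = -y^2 - 2*y + 8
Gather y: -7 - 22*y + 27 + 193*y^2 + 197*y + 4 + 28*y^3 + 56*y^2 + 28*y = 28*y^3 + 249*y^2 + 203*y + 24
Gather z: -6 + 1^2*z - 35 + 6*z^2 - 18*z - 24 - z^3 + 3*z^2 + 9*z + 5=-z^3 + 9*z^2 - 8*z - 60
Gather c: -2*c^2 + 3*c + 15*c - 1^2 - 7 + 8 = -2*c^2 + 18*c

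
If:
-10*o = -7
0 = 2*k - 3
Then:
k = 3/2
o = 7/10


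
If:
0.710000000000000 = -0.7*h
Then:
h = -1.01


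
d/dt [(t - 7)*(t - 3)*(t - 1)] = 3*t^2 - 22*t + 31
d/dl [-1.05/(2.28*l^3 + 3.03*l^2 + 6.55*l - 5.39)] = (7.182*l^2 + 6.363*l + 6.8775)/(2.28*l^3 + 3.03*l^2 + 6.55*l - 5.39)^2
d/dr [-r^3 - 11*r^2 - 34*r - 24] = -3*r^2 - 22*r - 34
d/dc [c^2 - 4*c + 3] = 2*c - 4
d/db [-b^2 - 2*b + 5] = -2*b - 2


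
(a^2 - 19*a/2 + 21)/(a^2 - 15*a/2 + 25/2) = (2*a^2 - 19*a + 42)/(2*a^2 - 15*a + 25)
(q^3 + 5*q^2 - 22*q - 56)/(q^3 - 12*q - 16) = (q + 7)/(q + 2)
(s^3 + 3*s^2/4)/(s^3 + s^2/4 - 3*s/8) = 2*s/(2*s - 1)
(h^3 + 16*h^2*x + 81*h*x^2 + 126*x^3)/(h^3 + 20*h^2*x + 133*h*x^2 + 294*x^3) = (h + 3*x)/(h + 7*x)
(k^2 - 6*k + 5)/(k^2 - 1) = (k - 5)/(k + 1)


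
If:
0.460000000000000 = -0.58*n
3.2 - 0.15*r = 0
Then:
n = -0.79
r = 21.33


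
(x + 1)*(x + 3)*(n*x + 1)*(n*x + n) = n^2*x^4 + 5*n^2*x^3 + 7*n^2*x^2 + 3*n^2*x + n*x^3 + 5*n*x^2 + 7*n*x + 3*n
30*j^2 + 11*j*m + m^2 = (5*j + m)*(6*j + m)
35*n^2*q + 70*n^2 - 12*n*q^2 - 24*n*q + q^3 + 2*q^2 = (-7*n + q)*(-5*n + q)*(q + 2)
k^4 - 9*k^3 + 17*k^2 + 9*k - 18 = (k - 6)*(k - 3)*(k - 1)*(k + 1)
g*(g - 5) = g^2 - 5*g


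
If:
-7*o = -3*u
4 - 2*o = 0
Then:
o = 2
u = 14/3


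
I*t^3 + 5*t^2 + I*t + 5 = (t - 5*I)*(t + I)*(I*t + 1)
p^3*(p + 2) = p^4 + 2*p^3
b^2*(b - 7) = b^3 - 7*b^2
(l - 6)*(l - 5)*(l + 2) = l^3 - 9*l^2 + 8*l + 60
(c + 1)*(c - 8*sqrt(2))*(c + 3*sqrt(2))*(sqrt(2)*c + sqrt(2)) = sqrt(2)*c^4 - 10*c^3 + 2*sqrt(2)*c^3 - 47*sqrt(2)*c^2 - 20*c^2 - 96*sqrt(2)*c - 10*c - 48*sqrt(2)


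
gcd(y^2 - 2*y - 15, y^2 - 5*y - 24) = y + 3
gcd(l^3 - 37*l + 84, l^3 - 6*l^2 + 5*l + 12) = l^2 - 7*l + 12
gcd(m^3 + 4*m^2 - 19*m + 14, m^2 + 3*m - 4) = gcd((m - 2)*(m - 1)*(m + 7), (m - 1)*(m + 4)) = m - 1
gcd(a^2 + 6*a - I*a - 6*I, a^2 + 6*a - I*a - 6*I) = a^2 + a*(6 - I) - 6*I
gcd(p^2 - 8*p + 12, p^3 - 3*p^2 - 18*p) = p - 6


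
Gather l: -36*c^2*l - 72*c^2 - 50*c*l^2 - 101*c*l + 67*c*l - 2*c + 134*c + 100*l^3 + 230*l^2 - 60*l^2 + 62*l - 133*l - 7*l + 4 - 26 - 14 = -72*c^2 + 132*c + 100*l^3 + l^2*(170 - 50*c) + l*(-36*c^2 - 34*c - 78) - 36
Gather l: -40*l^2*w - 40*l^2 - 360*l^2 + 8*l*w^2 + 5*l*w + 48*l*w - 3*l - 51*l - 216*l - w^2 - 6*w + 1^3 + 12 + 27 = l^2*(-40*w - 400) + l*(8*w^2 + 53*w - 270) - w^2 - 6*w + 40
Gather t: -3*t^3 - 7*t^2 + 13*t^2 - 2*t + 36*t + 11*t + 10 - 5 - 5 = -3*t^3 + 6*t^2 + 45*t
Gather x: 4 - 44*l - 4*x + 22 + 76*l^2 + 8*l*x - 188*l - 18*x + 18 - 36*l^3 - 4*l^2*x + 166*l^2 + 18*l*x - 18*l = -36*l^3 + 242*l^2 - 250*l + x*(-4*l^2 + 26*l - 22) + 44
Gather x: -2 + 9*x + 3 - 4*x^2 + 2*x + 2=-4*x^2 + 11*x + 3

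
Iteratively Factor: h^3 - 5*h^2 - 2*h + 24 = (h - 4)*(h^2 - h - 6) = (h - 4)*(h - 3)*(h + 2)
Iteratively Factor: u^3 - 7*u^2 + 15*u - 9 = (u - 3)*(u^2 - 4*u + 3) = (u - 3)*(u - 1)*(u - 3)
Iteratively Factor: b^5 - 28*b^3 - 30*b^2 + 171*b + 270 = (b - 3)*(b^4 + 3*b^3 - 19*b^2 - 87*b - 90) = (b - 3)*(b + 3)*(b^3 - 19*b - 30) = (b - 5)*(b - 3)*(b + 3)*(b^2 + 5*b + 6) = (b - 5)*(b - 3)*(b + 3)^2*(b + 2)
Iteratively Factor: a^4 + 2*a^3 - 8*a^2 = (a)*(a^3 + 2*a^2 - 8*a) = a^2*(a^2 + 2*a - 8) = a^2*(a - 2)*(a + 4)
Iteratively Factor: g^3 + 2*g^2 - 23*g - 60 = (g + 3)*(g^2 - g - 20) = (g + 3)*(g + 4)*(g - 5)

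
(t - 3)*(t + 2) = t^2 - t - 6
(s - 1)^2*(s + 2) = s^3 - 3*s + 2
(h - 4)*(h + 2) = h^2 - 2*h - 8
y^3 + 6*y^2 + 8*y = y*(y + 2)*(y + 4)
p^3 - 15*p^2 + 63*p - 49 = (p - 7)^2*(p - 1)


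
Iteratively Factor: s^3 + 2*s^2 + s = (s + 1)*(s^2 + s) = s*(s + 1)*(s + 1)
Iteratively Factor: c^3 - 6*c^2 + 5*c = (c - 1)*(c^2 - 5*c) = (c - 5)*(c - 1)*(c)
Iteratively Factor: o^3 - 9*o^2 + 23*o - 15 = (o - 5)*(o^2 - 4*o + 3) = (o - 5)*(o - 1)*(o - 3)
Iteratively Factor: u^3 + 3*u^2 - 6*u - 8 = (u + 1)*(u^2 + 2*u - 8) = (u + 1)*(u + 4)*(u - 2)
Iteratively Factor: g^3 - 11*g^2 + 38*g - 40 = (g - 4)*(g^2 - 7*g + 10) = (g - 5)*(g - 4)*(g - 2)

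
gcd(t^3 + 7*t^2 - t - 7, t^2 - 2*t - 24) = 1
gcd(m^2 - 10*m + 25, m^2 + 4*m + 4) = 1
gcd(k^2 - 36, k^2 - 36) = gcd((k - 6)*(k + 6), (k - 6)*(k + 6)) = k^2 - 36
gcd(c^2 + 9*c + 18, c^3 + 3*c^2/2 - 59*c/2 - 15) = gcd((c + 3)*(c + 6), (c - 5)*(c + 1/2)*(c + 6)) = c + 6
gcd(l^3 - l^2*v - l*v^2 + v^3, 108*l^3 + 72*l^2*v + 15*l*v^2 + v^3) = 1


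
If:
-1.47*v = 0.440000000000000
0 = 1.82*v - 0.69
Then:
No Solution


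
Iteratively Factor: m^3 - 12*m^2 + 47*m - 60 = (m - 5)*(m^2 - 7*m + 12) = (m - 5)*(m - 3)*(m - 4)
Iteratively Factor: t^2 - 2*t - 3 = (t + 1)*(t - 3)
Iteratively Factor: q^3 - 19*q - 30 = (q + 2)*(q^2 - 2*q - 15) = (q + 2)*(q + 3)*(q - 5)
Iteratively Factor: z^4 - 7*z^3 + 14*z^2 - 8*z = (z - 2)*(z^3 - 5*z^2 + 4*z) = (z - 2)*(z - 1)*(z^2 - 4*z) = (z - 4)*(z - 2)*(z - 1)*(z)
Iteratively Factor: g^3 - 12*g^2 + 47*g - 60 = (g - 5)*(g^2 - 7*g + 12) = (g - 5)*(g - 3)*(g - 4)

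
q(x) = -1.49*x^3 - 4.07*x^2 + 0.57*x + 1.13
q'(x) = -4.47*x^2 - 8.14*x + 0.57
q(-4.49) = 51.39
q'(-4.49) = -53.00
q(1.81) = -20.01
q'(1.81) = -28.81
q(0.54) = 0.02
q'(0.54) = -5.13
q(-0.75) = -0.96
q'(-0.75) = 4.16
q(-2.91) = 1.72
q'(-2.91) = -13.60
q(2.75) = -59.07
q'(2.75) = -55.62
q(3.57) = -116.50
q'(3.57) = -85.46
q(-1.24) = -2.99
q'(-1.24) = 3.79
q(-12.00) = 1982.93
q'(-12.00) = -545.43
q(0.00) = 1.13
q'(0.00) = 0.57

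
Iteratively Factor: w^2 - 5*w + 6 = (w - 3)*(w - 2)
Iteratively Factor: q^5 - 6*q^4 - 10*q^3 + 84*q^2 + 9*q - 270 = (q + 2)*(q^4 - 8*q^3 + 6*q^2 + 72*q - 135) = (q + 2)*(q + 3)*(q^3 - 11*q^2 + 39*q - 45) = (q - 3)*(q + 2)*(q + 3)*(q^2 - 8*q + 15) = (q - 3)^2*(q + 2)*(q + 3)*(q - 5)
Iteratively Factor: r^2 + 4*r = (r)*(r + 4)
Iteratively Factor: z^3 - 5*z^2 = (z)*(z^2 - 5*z) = z*(z - 5)*(z)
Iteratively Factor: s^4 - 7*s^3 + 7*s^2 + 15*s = (s - 5)*(s^3 - 2*s^2 - 3*s) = (s - 5)*(s - 3)*(s^2 + s) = (s - 5)*(s - 3)*(s + 1)*(s)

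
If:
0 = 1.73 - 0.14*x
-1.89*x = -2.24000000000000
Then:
No Solution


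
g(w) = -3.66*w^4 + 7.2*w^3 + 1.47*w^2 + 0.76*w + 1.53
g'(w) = -14.64*w^3 + 21.6*w^2 + 2.94*w + 0.76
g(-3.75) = -1084.11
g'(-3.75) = 1065.52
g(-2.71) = -330.44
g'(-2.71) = 442.80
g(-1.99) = -108.30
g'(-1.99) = 195.82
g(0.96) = 6.88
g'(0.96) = 10.54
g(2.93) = -72.26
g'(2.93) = -173.44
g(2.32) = -4.92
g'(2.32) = -58.97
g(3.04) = -92.88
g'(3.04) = -201.99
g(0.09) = 1.62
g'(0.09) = 1.19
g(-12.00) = -88131.27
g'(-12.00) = 28373.80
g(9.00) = -18637.02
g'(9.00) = -8895.74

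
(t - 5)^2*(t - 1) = t^3 - 11*t^2 + 35*t - 25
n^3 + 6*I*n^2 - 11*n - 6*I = (n + I)*(n + 2*I)*(n + 3*I)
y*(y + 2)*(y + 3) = y^3 + 5*y^2 + 6*y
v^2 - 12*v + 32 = (v - 8)*(v - 4)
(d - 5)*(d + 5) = d^2 - 25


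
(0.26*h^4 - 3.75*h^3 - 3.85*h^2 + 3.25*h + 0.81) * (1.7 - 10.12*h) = -2.6312*h^5 + 38.392*h^4 + 32.587*h^3 - 39.435*h^2 - 2.6722*h + 1.377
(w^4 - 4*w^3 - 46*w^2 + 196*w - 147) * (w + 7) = w^5 + 3*w^4 - 74*w^3 - 126*w^2 + 1225*w - 1029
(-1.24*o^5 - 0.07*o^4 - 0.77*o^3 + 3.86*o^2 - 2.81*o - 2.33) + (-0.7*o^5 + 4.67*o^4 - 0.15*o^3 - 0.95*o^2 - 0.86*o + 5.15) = -1.94*o^5 + 4.6*o^4 - 0.92*o^3 + 2.91*o^2 - 3.67*o + 2.82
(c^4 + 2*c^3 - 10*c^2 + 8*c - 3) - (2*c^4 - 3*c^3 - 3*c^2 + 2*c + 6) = -c^4 + 5*c^3 - 7*c^2 + 6*c - 9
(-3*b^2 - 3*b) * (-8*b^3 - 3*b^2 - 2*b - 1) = 24*b^5 + 33*b^4 + 15*b^3 + 9*b^2 + 3*b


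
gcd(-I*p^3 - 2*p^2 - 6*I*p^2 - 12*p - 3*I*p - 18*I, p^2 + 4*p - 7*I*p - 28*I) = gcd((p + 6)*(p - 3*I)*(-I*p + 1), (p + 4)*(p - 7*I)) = 1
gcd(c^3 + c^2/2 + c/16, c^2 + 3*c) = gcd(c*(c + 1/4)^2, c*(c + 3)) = c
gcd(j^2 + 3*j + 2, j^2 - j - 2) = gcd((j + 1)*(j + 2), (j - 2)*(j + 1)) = j + 1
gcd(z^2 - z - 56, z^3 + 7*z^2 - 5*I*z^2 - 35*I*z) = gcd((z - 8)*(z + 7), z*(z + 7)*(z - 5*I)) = z + 7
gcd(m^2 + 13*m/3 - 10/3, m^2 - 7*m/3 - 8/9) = 1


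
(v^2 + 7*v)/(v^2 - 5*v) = (v + 7)/(v - 5)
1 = 1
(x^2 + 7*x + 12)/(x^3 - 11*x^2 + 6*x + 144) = (x + 4)/(x^2 - 14*x + 48)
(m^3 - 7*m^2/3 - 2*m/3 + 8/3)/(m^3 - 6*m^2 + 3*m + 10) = (m - 4/3)/(m - 5)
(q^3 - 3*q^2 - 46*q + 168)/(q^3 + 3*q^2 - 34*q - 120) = (q^2 + 3*q - 28)/(q^2 + 9*q + 20)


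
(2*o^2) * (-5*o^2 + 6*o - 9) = -10*o^4 + 12*o^3 - 18*o^2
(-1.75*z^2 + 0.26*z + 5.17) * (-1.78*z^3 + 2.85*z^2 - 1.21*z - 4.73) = 3.115*z^5 - 5.4503*z^4 - 6.3441*z^3 + 22.6974*z^2 - 7.4855*z - 24.4541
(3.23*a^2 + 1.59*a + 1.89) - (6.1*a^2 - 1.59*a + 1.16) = -2.87*a^2 + 3.18*a + 0.73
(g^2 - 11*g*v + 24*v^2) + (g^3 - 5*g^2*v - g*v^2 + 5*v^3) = g^3 - 5*g^2*v + g^2 - g*v^2 - 11*g*v + 5*v^3 + 24*v^2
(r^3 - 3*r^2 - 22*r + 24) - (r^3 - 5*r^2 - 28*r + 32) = 2*r^2 + 6*r - 8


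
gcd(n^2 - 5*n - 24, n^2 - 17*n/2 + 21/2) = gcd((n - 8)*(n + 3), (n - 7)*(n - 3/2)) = 1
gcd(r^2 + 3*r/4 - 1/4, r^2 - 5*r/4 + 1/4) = r - 1/4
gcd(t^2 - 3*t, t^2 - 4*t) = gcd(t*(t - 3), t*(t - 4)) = t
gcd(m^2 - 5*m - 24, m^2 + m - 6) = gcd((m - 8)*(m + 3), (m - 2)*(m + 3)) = m + 3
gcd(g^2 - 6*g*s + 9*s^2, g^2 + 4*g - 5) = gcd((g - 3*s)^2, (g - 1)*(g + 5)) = 1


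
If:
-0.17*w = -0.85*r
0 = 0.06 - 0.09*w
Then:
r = 0.13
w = 0.67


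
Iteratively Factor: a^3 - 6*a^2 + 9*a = (a - 3)*(a^2 - 3*a) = a*(a - 3)*(a - 3)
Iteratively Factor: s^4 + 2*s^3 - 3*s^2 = (s - 1)*(s^3 + 3*s^2) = s*(s - 1)*(s^2 + 3*s) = s*(s - 1)*(s + 3)*(s)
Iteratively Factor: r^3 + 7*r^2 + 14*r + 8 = (r + 1)*(r^2 + 6*r + 8) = (r + 1)*(r + 2)*(r + 4)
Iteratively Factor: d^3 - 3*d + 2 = (d - 1)*(d^2 + d - 2) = (d - 1)*(d + 2)*(d - 1)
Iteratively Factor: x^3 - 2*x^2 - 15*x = (x)*(x^2 - 2*x - 15) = x*(x + 3)*(x - 5)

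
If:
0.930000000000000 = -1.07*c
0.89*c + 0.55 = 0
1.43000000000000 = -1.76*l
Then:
No Solution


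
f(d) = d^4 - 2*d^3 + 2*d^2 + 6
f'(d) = 4*d^3 - 6*d^2 + 4*d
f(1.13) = 7.30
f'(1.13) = 2.63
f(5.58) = 690.27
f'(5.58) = 530.47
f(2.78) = 38.22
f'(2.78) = 50.69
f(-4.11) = 463.98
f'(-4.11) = -395.50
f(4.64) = 312.79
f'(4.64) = 288.97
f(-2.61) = 101.59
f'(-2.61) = -122.43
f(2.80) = 39.24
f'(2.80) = 51.97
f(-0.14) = 6.05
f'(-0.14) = -0.69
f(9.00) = 5271.00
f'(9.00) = 2466.00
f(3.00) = 51.00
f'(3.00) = 66.00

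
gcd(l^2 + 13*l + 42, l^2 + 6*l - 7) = l + 7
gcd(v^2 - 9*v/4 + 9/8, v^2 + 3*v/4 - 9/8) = v - 3/4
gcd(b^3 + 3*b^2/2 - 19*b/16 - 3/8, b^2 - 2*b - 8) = b + 2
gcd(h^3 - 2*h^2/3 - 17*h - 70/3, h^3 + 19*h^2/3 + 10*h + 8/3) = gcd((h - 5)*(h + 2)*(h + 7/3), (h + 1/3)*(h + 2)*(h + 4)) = h + 2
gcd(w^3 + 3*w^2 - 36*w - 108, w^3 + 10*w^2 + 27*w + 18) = w^2 + 9*w + 18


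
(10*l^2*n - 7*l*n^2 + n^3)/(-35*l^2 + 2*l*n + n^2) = n*(-2*l + n)/(7*l + n)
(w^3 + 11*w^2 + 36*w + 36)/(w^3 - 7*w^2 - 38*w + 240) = (w^2 + 5*w + 6)/(w^2 - 13*w + 40)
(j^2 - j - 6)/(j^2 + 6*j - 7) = (j^2 - j - 6)/(j^2 + 6*j - 7)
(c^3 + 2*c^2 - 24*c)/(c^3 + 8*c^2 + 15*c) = (c^2 + 2*c - 24)/(c^2 + 8*c + 15)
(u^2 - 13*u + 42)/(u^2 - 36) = (u - 7)/(u + 6)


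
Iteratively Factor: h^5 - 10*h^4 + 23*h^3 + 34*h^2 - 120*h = (h)*(h^4 - 10*h^3 + 23*h^2 + 34*h - 120) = h*(h - 4)*(h^3 - 6*h^2 - h + 30) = h*(h - 4)*(h - 3)*(h^2 - 3*h - 10) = h*(h - 5)*(h - 4)*(h - 3)*(h + 2)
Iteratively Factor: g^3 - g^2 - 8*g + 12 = (g - 2)*(g^2 + g - 6) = (g - 2)*(g + 3)*(g - 2)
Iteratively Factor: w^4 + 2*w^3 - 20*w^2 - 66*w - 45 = (w + 1)*(w^3 + w^2 - 21*w - 45) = (w + 1)*(w + 3)*(w^2 - 2*w - 15) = (w + 1)*(w + 3)^2*(w - 5)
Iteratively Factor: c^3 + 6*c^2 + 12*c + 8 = (c + 2)*(c^2 + 4*c + 4) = (c + 2)^2*(c + 2)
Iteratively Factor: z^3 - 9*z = (z)*(z^2 - 9) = z*(z + 3)*(z - 3)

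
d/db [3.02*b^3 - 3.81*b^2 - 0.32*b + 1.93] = 9.06*b^2 - 7.62*b - 0.32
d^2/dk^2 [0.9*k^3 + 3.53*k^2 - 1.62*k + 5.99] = 5.4*k + 7.06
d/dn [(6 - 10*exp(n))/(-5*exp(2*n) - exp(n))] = 2*(-25*exp(2*n) + 30*exp(n) + 3)*exp(-n)/(25*exp(2*n) + 10*exp(n) + 1)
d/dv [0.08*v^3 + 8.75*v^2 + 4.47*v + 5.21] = 0.24*v^2 + 17.5*v + 4.47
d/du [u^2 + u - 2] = 2*u + 1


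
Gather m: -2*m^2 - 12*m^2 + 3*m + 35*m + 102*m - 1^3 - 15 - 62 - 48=-14*m^2 + 140*m - 126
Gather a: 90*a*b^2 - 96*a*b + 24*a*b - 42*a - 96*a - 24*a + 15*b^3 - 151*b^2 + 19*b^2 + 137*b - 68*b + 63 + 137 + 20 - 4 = a*(90*b^2 - 72*b - 162) + 15*b^3 - 132*b^2 + 69*b + 216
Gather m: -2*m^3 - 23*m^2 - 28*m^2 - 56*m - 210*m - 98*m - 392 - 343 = -2*m^3 - 51*m^2 - 364*m - 735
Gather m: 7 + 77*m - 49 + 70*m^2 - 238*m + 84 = 70*m^2 - 161*m + 42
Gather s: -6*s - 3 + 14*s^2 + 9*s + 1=14*s^2 + 3*s - 2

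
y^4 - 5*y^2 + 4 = (y - 2)*(y - 1)*(y + 1)*(y + 2)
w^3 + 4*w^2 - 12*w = w*(w - 2)*(w + 6)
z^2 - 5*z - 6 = (z - 6)*(z + 1)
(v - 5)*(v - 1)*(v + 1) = v^3 - 5*v^2 - v + 5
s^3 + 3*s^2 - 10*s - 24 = (s - 3)*(s + 2)*(s + 4)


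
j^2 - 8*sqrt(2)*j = j*(j - 8*sqrt(2))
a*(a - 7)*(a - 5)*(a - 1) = a^4 - 13*a^3 + 47*a^2 - 35*a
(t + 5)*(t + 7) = t^2 + 12*t + 35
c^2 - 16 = (c - 4)*(c + 4)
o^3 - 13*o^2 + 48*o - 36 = (o - 6)^2*(o - 1)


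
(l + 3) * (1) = l + 3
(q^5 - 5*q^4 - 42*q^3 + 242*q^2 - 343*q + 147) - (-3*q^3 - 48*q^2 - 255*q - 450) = q^5 - 5*q^4 - 39*q^3 + 290*q^2 - 88*q + 597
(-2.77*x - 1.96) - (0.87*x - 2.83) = 0.87 - 3.64*x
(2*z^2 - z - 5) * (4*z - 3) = 8*z^3 - 10*z^2 - 17*z + 15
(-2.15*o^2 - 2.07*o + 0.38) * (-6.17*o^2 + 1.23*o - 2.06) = 13.2655*o^4 + 10.1274*o^3 - 0.461699999999999*o^2 + 4.7316*o - 0.7828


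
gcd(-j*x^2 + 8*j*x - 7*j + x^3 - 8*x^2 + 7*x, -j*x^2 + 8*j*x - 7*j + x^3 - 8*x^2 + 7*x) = -j*x^2 + 8*j*x - 7*j + x^3 - 8*x^2 + 7*x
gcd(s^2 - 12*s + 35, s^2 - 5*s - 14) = s - 7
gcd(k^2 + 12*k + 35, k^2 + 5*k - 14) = k + 7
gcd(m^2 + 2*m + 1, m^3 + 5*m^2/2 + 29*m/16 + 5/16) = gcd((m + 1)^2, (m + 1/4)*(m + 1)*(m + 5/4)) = m + 1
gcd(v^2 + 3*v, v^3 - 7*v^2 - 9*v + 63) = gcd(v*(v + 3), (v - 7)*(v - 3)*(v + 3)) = v + 3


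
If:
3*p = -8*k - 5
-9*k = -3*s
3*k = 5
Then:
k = 5/3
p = -55/9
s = 5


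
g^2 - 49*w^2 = (g - 7*w)*(g + 7*w)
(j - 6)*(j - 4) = j^2 - 10*j + 24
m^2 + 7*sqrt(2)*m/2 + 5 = (m + sqrt(2))*(m + 5*sqrt(2)/2)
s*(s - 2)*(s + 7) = s^3 + 5*s^2 - 14*s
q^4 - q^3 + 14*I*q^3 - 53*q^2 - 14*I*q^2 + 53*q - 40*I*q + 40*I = (q + 5*I)*(q + 8*I)*(-I*q + 1)*(I*q - I)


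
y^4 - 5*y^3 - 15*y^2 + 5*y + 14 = (y - 7)*(y - 1)*(y + 1)*(y + 2)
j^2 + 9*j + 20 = (j + 4)*(j + 5)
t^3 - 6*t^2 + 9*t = t*(t - 3)^2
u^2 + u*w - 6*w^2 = (u - 2*w)*(u + 3*w)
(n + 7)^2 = n^2 + 14*n + 49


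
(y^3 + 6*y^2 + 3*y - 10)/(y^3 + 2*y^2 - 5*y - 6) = (y^3 + 6*y^2 + 3*y - 10)/(y^3 + 2*y^2 - 5*y - 6)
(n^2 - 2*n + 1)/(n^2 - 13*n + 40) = (n^2 - 2*n + 1)/(n^2 - 13*n + 40)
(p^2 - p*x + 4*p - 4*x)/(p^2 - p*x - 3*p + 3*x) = (p + 4)/(p - 3)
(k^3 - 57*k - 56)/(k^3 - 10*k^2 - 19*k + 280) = (k^2 + 8*k + 7)/(k^2 - 2*k - 35)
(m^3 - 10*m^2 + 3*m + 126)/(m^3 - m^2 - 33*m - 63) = (m - 6)/(m + 3)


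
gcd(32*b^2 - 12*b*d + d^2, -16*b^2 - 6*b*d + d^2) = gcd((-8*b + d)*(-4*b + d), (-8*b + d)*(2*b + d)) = 8*b - d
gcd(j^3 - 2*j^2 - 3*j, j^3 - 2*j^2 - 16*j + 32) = 1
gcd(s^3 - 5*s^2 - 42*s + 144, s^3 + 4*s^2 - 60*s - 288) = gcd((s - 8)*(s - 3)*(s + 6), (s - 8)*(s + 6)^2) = s^2 - 2*s - 48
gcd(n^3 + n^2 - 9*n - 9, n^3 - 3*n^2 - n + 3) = n^2 - 2*n - 3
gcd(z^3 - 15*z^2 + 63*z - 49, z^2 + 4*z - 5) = z - 1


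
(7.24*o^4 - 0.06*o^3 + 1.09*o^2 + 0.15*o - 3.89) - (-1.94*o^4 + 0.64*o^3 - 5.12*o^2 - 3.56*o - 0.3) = 9.18*o^4 - 0.7*o^3 + 6.21*o^2 + 3.71*o - 3.59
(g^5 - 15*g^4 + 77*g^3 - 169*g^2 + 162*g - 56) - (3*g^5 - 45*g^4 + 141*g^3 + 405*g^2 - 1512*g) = -2*g^5 + 30*g^4 - 64*g^3 - 574*g^2 + 1674*g - 56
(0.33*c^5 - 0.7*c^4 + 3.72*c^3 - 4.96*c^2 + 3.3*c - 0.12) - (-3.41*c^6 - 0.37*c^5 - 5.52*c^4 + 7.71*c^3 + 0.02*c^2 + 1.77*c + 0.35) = 3.41*c^6 + 0.7*c^5 + 4.82*c^4 - 3.99*c^3 - 4.98*c^2 + 1.53*c - 0.47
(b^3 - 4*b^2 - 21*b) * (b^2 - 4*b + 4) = b^5 - 8*b^4 - b^3 + 68*b^2 - 84*b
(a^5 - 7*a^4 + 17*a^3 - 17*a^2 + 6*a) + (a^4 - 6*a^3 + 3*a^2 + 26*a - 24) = a^5 - 6*a^4 + 11*a^3 - 14*a^2 + 32*a - 24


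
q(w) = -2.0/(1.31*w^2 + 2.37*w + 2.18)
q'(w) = -2.0*(-2.62*w - 2.37)/(1.31*w^2 + 2.37*w + 2.18)^2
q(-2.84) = -0.33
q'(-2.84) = -0.28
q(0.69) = -0.45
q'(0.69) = 0.42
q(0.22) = -0.72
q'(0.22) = 0.77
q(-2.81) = -0.34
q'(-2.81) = -0.29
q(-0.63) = -1.66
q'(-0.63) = 0.99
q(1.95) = -0.17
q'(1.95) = 0.11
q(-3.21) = -0.25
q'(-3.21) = -0.19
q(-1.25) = -1.58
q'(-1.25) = -1.13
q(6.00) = -0.03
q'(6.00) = 0.01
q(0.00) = -0.92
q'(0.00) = 1.00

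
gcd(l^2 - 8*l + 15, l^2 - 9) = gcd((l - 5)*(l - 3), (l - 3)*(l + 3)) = l - 3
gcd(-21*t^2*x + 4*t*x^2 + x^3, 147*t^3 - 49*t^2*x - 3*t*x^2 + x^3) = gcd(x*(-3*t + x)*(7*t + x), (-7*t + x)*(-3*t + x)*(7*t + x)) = -21*t^2 + 4*t*x + x^2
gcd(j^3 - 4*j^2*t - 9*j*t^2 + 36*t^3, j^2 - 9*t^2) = -j^2 + 9*t^2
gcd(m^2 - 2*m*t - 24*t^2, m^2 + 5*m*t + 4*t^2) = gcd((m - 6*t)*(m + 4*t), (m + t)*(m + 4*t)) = m + 4*t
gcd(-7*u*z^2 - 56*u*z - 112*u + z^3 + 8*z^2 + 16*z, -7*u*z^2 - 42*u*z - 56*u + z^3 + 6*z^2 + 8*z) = -7*u*z - 28*u + z^2 + 4*z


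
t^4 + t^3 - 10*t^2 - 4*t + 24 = (t - 2)^2*(t + 2)*(t + 3)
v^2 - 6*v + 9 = (v - 3)^2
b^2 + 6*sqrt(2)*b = b*(b + 6*sqrt(2))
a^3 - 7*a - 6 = (a - 3)*(a + 1)*(a + 2)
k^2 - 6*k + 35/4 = (k - 7/2)*(k - 5/2)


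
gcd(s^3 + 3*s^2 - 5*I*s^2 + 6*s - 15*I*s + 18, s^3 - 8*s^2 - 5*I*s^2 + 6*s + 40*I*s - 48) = s^2 - 5*I*s + 6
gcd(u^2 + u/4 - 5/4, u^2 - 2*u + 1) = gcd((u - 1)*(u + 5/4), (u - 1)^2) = u - 1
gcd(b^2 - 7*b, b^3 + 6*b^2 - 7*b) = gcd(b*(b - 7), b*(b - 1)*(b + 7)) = b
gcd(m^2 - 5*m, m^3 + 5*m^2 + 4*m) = m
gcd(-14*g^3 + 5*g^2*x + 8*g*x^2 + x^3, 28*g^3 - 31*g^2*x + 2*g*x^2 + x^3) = -7*g^2 + 6*g*x + x^2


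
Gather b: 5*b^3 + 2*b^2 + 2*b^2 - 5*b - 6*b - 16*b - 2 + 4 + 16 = 5*b^3 + 4*b^2 - 27*b + 18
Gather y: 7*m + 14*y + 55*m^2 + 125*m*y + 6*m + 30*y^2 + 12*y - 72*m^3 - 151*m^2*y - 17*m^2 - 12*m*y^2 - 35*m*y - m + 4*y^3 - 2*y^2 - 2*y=-72*m^3 + 38*m^2 + 12*m + 4*y^3 + y^2*(28 - 12*m) + y*(-151*m^2 + 90*m + 24)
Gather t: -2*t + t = -t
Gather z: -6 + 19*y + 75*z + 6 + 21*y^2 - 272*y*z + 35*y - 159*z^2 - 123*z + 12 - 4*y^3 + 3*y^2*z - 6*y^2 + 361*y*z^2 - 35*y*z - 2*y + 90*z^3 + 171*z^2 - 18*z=-4*y^3 + 15*y^2 + 52*y + 90*z^3 + z^2*(361*y + 12) + z*(3*y^2 - 307*y - 66) + 12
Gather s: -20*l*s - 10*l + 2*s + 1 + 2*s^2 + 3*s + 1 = -10*l + 2*s^2 + s*(5 - 20*l) + 2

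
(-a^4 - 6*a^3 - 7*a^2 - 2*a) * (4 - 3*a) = 3*a^5 + 14*a^4 - 3*a^3 - 22*a^2 - 8*a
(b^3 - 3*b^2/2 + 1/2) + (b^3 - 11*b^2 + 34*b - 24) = 2*b^3 - 25*b^2/2 + 34*b - 47/2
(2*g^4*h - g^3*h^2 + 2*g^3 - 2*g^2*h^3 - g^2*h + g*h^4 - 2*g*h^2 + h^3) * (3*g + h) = 6*g^5*h - g^4*h^2 + 6*g^4 - 7*g^3*h^3 - g^3*h + g^2*h^4 - 7*g^2*h^2 + g*h^5 + g*h^3 + h^4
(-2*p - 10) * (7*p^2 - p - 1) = -14*p^3 - 68*p^2 + 12*p + 10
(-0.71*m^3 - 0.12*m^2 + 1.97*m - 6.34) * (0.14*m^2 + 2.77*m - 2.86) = -0.0994*m^5 - 1.9835*m^4 + 1.974*m^3 + 4.9125*m^2 - 23.196*m + 18.1324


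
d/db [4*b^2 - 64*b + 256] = 8*b - 64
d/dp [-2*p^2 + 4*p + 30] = 4 - 4*p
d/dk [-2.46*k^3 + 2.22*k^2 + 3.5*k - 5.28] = -7.38*k^2 + 4.44*k + 3.5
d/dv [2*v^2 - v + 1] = 4*v - 1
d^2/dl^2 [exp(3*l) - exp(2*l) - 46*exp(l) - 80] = (9*exp(2*l) - 4*exp(l) - 46)*exp(l)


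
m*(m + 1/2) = m^2 + m/2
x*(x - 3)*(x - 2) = x^3 - 5*x^2 + 6*x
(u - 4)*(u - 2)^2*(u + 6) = u^4 - 2*u^3 - 28*u^2 + 104*u - 96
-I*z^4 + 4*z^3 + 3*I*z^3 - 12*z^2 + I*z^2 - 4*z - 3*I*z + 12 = (z - 3)*(z - 1)*(z + 4*I)*(-I*z - I)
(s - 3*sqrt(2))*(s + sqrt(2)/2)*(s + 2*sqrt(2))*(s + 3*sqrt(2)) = s^4 + 5*sqrt(2)*s^3/2 - 16*s^2 - 45*sqrt(2)*s - 36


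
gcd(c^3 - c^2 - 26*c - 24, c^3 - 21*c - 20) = c^2 + 5*c + 4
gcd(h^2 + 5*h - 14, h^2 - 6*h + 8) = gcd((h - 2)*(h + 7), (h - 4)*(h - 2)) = h - 2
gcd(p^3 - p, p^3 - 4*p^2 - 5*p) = p^2 + p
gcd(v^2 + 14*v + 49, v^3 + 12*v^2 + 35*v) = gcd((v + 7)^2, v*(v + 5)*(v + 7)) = v + 7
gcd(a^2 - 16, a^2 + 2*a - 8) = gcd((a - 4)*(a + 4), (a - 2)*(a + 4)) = a + 4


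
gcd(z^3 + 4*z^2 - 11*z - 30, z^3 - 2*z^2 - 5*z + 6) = z^2 - z - 6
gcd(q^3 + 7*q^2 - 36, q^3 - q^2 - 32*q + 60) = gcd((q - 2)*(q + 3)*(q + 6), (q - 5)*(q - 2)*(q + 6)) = q^2 + 4*q - 12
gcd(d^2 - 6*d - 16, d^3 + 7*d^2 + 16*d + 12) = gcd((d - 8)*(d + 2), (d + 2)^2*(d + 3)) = d + 2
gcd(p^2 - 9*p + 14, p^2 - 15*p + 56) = p - 7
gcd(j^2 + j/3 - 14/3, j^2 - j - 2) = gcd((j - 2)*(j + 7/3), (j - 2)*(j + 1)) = j - 2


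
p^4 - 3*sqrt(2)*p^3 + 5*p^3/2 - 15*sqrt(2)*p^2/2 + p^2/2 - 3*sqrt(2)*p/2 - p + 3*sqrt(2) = (p - 1/2)*(p + 1)*(p + 2)*(p - 3*sqrt(2))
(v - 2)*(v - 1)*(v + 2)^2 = v^4 + v^3 - 6*v^2 - 4*v + 8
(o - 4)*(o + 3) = o^2 - o - 12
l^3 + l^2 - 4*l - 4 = (l - 2)*(l + 1)*(l + 2)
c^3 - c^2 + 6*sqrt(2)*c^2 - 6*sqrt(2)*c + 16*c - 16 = (c - 1)*(c + 2*sqrt(2))*(c + 4*sqrt(2))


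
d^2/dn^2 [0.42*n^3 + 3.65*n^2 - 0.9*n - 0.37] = 2.52*n + 7.3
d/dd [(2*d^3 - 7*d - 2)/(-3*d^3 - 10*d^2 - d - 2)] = 2*(-10*d^4 - 23*d^3 - 50*d^2 - 20*d + 6)/(9*d^6 + 60*d^5 + 106*d^4 + 32*d^3 + 41*d^2 + 4*d + 4)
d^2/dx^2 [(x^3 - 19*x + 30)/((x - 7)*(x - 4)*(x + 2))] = 6*(3*x^6 - 25*x^5 + 119*x^4 - 1015*x^3 + 5074*x^2 - 9740*x + 7528)/(x^9 - 27*x^8 + 261*x^7 - 885*x^6 - 1458*x^5 + 14652*x^4 - 8520*x^3 - 78624*x^2 + 56448*x + 175616)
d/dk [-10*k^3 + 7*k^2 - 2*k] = -30*k^2 + 14*k - 2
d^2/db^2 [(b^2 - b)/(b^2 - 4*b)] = 6/(b^3 - 12*b^2 + 48*b - 64)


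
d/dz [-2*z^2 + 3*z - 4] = 3 - 4*z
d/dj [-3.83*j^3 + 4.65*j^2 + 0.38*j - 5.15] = -11.49*j^2 + 9.3*j + 0.38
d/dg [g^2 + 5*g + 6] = 2*g + 5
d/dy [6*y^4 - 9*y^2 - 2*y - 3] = 24*y^3 - 18*y - 2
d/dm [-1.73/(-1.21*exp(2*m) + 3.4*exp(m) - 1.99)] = (5.882 - 4.1866*exp(m))*exp(m)/(1.21*exp(2*m) - 3.4*exp(m) + 1.99)^2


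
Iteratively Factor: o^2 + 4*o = (o + 4)*(o)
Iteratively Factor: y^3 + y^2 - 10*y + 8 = (y + 4)*(y^2 - 3*y + 2) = (y - 1)*(y + 4)*(y - 2)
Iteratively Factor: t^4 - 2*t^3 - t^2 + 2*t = (t)*(t^3 - 2*t^2 - t + 2) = t*(t - 2)*(t^2 - 1) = t*(t - 2)*(t - 1)*(t + 1)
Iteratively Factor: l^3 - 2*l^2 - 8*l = (l - 4)*(l^2 + 2*l) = l*(l - 4)*(l + 2)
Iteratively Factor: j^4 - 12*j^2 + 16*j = (j + 4)*(j^3 - 4*j^2 + 4*j) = (j - 2)*(j + 4)*(j^2 - 2*j) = j*(j - 2)*(j + 4)*(j - 2)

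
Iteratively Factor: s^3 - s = (s - 1)*(s^2 + s) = (s - 1)*(s + 1)*(s)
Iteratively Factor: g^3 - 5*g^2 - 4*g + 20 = (g - 2)*(g^2 - 3*g - 10) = (g - 2)*(g + 2)*(g - 5)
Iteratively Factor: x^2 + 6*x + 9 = (x + 3)*(x + 3)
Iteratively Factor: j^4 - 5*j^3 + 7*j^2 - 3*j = (j)*(j^3 - 5*j^2 + 7*j - 3) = j*(j - 3)*(j^2 - 2*j + 1) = j*(j - 3)*(j - 1)*(j - 1)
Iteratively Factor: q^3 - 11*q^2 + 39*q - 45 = (q - 3)*(q^2 - 8*q + 15) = (q - 3)^2*(q - 5)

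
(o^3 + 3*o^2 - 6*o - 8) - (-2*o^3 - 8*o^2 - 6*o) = 3*o^3 + 11*o^2 - 8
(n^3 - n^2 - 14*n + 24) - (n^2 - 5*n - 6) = n^3 - 2*n^2 - 9*n + 30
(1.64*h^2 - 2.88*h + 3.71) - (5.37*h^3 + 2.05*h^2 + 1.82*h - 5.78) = -5.37*h^3 - 0.41*h^2 - 4.7*h + 9.49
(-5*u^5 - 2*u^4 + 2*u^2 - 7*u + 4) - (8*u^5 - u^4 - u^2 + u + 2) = -13*u^5 - u^4 + 3*u^2 - 8*u + 2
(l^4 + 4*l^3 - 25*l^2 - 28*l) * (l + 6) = l^5 + 10*l^4 - l^3 - 178*l^2 - 168*l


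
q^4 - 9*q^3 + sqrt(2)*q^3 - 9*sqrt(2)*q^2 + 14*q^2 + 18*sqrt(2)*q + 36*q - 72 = (q - 6)*(q - 3)*(q - sqrt(2))*(q + 2*sqrt(2))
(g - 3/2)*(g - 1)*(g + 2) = g^3 - g^2/2 - 7*g/2 + 3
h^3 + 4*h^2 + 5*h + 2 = (h + 1)^2*(h + 2)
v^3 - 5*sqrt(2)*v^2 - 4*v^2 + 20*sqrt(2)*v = v*(v - 4)*(v - 5*sqrt(2))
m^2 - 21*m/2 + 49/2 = (m - 7)*(m - 7/2)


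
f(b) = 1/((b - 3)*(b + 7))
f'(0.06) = -0.01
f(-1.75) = -0.04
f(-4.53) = -0.05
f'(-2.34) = 0.00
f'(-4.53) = 0.01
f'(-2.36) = 0.00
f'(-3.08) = 0.00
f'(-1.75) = -0.00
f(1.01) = -0.06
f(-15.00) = 0.01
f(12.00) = 0.01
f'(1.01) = -0.02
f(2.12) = -0.12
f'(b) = -1/((b - 3)*(b + 7)^2) - 1/((b - 3)^2*(b + 7)) = 2*(-b - 2)/(b^4 + 8*b^3 - 26*b^2 - 168*b + 441)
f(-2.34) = -0.04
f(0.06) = -0.05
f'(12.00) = 0.00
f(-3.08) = -0.04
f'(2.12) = -0.13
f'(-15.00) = 0.00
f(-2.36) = -0.04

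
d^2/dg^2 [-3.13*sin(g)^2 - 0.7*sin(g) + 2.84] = 0.7*sin(g) - 6.26*cos(2*g)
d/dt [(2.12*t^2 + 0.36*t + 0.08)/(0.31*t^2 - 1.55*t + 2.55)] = (-3.3976*t^2 + 10.7624*t + 1.042)/(0.0961*t^4 - 0.961*t^3 + 3.9835*t^2 - 7.905*t + 6.5025)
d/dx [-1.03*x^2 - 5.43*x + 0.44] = -2.06*x - 5.43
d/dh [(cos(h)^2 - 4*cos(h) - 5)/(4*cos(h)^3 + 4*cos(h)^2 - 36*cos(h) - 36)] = (cos(h)^2 - 10*cos(h) + 9)*sin(h)/(4*(cos(h) - 3)^2*(cos(h) + 3)^2)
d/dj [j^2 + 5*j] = 2*j + 5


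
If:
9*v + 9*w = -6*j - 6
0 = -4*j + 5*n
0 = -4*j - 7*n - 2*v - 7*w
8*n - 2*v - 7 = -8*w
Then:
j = -15/44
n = -3/11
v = -419/330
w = 137/165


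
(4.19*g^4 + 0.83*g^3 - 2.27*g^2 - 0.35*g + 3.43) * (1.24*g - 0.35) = 5.1956*g^5 - 0.4373*g^4 - 3.1053*g^3 + 0.3605*g^2 + 4.3757*g - 1.2005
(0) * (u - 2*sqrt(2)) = 0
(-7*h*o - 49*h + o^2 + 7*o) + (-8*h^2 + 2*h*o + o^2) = -8*h^2 - 5*h*o - 49*h + 2*o^2 + 7*o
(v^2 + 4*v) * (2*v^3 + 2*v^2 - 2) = 2*v^5 + 10*v^4 + 8*v^3 - 2*v^2 - 8*v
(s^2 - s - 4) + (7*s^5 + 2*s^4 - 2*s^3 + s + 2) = 7*s^5 + 2*s^4 - 2*s^3 + s^2 - 2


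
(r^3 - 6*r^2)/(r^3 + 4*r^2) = (r - 6)/(r + 4)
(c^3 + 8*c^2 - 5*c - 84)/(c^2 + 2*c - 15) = (c^2 + 11*c + 28)/(c + 5)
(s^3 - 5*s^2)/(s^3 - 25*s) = s/(s + 5)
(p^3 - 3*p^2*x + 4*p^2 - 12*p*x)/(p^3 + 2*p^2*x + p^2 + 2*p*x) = (p^2 - 3*p*x + 4*p - 12*x)/(p^2 + 2*p*x + p + 2*x)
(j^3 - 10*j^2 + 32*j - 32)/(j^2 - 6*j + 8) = j - 4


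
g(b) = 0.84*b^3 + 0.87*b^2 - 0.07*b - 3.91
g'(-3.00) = 17.39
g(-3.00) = -18.55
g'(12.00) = 383.69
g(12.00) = 1572.05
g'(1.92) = 12.56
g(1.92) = 5.11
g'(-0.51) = -0.30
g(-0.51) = -3.76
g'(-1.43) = 2.59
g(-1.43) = -4.49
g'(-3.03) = 17.79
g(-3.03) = -19.08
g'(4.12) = 49.87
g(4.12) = 69.31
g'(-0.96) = 0.58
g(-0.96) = -3.78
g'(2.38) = 18.35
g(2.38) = 12.18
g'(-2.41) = 10.37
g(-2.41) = -10.45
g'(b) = 2.52*b^2 + 1.74*b - 0.07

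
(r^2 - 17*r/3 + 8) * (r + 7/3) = r^3 - 10*r^2/3 - 47*r/9 + 56/3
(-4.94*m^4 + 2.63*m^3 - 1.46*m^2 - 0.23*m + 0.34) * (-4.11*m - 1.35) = 20.3034*m^5 - 4.1403*m^4 + 2.4501*m^3 + 2.9163*m^2 - 1.0869*m - 0.459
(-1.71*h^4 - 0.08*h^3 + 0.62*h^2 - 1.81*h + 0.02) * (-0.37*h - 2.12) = 0.6327*h^5 + 3.6548*h^4 - 0.0598*h^3 - 0.6447*h^2 + 3.8298*h - 0.0424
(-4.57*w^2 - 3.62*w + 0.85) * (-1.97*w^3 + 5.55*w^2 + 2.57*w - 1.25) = 9.0029*w^5 - 18.2321*w^4 - 33.5104*w^3 + 1.1266*w^2 + 6.7095*w - 1.0625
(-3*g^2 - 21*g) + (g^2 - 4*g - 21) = -2*g^2 - 25*g - 21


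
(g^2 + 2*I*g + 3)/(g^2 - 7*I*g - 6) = (g + 3*I)/(g - 6*I)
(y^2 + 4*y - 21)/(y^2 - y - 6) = (y + 7)/(y + 2)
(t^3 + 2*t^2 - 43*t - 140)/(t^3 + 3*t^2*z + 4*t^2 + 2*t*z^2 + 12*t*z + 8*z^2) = (t^2 - 2*t - 35)/(t^2 + 3*t*z + 2*z^2)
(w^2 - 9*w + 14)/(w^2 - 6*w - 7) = (w - 2)/(w + 1)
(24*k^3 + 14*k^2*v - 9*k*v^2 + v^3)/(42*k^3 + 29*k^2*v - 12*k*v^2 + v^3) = (-4*k + v)/(-7*k + v)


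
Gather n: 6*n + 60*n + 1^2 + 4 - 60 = 66*n - 55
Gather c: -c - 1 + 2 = 1 - c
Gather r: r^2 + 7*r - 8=r^2 + 7*r - 8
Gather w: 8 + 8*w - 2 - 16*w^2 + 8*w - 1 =-16*w^2 + 16*w + 5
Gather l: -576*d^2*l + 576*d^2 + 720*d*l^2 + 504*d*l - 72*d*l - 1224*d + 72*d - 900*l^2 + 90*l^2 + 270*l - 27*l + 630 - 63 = 576*d^2 - 1152*d + l^2*(720*d - 810) + l*(-576*d^2 + 432*d + 243) + 567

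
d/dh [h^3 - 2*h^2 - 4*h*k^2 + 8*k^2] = 3*h^2 - 4*h - 4*k^2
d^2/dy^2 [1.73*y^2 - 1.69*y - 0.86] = 3.46000000000000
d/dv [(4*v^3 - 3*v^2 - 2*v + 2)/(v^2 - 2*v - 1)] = 2*(2*v^4 - 8*v^3 - 2*v^2 + v + 3)/(v^4 - 4*v^3 + 2*v^2 + 4*v + 1)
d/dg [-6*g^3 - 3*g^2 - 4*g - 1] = -18*g^2 - 6*g - 4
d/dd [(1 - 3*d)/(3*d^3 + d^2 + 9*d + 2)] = (-9*d^3 - 3*d^2 - 27*d + (3*d - 1)*(9*d^2 + 2*d + 9) - 6)/(3*d^3 + d^2 + 9*d + 2)^2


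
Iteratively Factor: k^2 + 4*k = (k + 4)*(k)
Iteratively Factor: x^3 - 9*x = (x + 3)*(x^2 - 3*x) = (x - 3)*(x + 3)*(x)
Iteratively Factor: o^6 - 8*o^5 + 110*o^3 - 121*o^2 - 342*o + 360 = (o + 2)*(o^5 - 10*o^4 + 20*o^3 + 70*o^2 - 261*o + 180) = (o + 2)*(o + 3)*(o^4 - 13*o^3 + 59*o^2 - 107*o + 60) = (o - 5)*(o + 2)*(o + 3)*(o^3 - 8*o^2 + 19*o - 12) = (o - 5)*(o - 1)*(o + 2)*(o + 3)*(o^2 - 7*o + 12) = (o - 5)*(o - 3)*(o - 1)*(o + 2)*(o + 3)*(o - 4)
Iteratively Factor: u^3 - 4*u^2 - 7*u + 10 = (u - 1)*(u^2 - 3*u - 10) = (u - 1)*(u + 2)*(u - 5)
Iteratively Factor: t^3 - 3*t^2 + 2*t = (t - 1)*(t^2 - 2*t) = t*(t - 1)*(t - 2)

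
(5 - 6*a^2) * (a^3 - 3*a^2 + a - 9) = -6*a^5 + 18*a^4 - a^3 + 39*a^2 + 5*a - 45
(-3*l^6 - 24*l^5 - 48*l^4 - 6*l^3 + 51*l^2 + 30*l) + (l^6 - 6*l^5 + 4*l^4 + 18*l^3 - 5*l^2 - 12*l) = -2*l^6 - 30*l^5 - 44*l^4 + 12*l^3 + 46*l^2 + 18*l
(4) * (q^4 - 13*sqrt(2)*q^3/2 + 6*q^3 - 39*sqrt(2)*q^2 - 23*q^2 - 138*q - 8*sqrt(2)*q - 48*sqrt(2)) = 4*q^4 - 26*sqrt(2)*q^3 + 24*q^3 - 156*sqrt(2)*q^2 - 92*q^2 - 552*q - 32*sqrt(2)*q - 192*sqrt(2)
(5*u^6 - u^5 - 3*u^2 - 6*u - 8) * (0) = 0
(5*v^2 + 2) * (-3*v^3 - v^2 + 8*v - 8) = -15*v^5 - 5*v^4 + 34*v^3 - 42*v^2 + 16*v - 16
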